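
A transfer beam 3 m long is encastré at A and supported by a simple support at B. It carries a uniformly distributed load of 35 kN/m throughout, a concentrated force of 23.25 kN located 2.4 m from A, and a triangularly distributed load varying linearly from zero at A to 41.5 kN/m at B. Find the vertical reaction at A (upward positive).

R_A = 100.5 kN

Take the reaction at B as the redundant and release it; the primary structure is a cantilever fixed at A.
Downward deflection at the released point B due to the loads:
  UDL 35: wL⁴/(8EI) = 354.4/EI
  point load 23.25 at a = 2.4: Pa²(3L − a)/(6EI) = 147.3/EI
  triangular load, peak 41.5 at the free end: 11w₀L⁴/(120EI) = 308.1/EI
  δ_0 = 809.8/EI
Flexibility coefficient — unit upward force at B: δ_{BB} = L³/(3EI) = 9/EI.
Compatibility at B: δ_0 − R_B·δ_{BB} = 0, so R_B = 809.8/9 = 89.98 kN.
Vertical equilibrium: R_A = ΣP − R_B = 190.5 − 89.98 = 100.5 kN.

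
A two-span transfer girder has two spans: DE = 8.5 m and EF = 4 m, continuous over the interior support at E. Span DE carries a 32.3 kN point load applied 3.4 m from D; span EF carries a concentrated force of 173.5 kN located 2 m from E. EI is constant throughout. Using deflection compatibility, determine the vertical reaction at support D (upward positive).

Insert a hinge at E; M_E is the redundant, and each span becomes simply supported.
Rotations at E on the released spans (each span's end-slope, ×1/EI):
  span DE: point load 32.3 at a = 3.4: Pab(L + a)/(6LEI) = 130.7/EI
  span EF: point load 173.5 at a = 2: Pab(L + b)/(6LEI) = 173.5/EI
  relative rotation θ_0 = (130.7 + 173.5)/EI = 304.2/EI
A unit hogging moment at E produces rotation L₁/(3EI) + L₂/(3EI) = 4.167/EI.
Slope continuity at E: θ_0 = M_E·4.167/EI, so M_E = 304.2/4.167 = 73 kN·m (hogging).
Span DE, ΣM about D with M_E applied at E: R_E^{DE}·8.5 = 109.8 + 73, so R_E^{DE} = 21.51 kN and R_D = 32.3 − 21.51 = 10.79 kN.

R_D = 10.79 kN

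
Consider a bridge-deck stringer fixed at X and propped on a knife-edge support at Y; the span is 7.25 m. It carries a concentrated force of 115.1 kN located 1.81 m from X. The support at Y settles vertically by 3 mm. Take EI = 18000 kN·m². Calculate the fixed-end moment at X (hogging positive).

Remove the prop at Y; the released (primary) structure is a cantilever built in at X.
Deflection at Y on the released cantilever, summing each load's contribution:
  point load 115.1 at a = 1.81: Pa²(3L − a)/(6EI) = 1253/EI
Flexibility coefficient — unit upward force at Y: δ_{YY} = L³/(3EI) = 127/EI.
With EI = 18000 kN·m²: δ_0 = 0.06962 m and δ_{YY} = 0.007057 m/kN.
Compatibility — the beam at Y must follow the support down by 0.003 m: δ_0 − R_Y·δ_{YY} = 0.003, so R_Y = (0.06962 − 0.003)/0.007057 = 9.44 kN.
Moment equilibrium about X: M_X = Σ(load moments about X) − R_Y·L = 208.3 − 9.44×7.25 = 139.9 kN·m.

M_X = 139.9 kN·m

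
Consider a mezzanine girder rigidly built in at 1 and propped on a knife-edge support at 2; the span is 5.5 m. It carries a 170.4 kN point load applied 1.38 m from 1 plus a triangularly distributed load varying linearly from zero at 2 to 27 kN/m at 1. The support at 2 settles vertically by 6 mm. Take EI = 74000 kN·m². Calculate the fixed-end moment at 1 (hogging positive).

Take the reaction at 2 as the redundant and release it; the primary structure is a cantilever fixed at 1.
Primary-structure tip deflection at 2 by superposition:
  point load 170.4 at a = 1.38: Pa²(3L − a)/(6EI) = 817.8/EI
  triangular load, peak 27 at the fixed end: w₀L⁴/(30EI) = 823.6/EI
  δ_0 = 1641/EI
Tip deflection under a unit load at 2: L³/(3EI) = 55.46/EI.
With EI = 74000 kN·m²: δ_0 = 0.02218 m and δ_{22} = 0.000749 m/kN.
Compatibility — the beam at 2 must follow the support down by 0.006 m: δ_0 − R_2·δ_{22} = 0.006, so R_2 = (0.02218 − 0.006)/0.000749 = 21.59 kN.
Moment equilibrium about 1: M_1 = Σ(load moments about 1) − R_2·L = 371.3 − 21.59×5.5 = 252.5 kN·m.

M_1 = 252.5 kN·m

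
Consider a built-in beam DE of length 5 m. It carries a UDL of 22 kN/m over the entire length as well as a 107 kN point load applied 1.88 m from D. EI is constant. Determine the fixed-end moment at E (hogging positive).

M_E = 93.03 kN·m

Release both end moments; the primary structure is a simply-supported span DE with redundants M_D and M_E.
End rotations of the released simple span under the applied load (×1/EI):
  at D: UDL 22: wL³/(24EI) = 114.6/EI
  at E: UDL 22: wL³/(24EI) = 114.6/EI
  at D: point load 107 at a = 1.88: Pab(L + b)/(6LEI) = 169.9/EI
  at E: point load 107 at a = 1.88: Pab(L + a)/(6LEI) = 143.9/EI
  θ_D0 = 284.5/EI,  θ_E0 = 258.5/EI
Flexibility coefficients: a unit moment at one end gives L/(3EI) there and L/(6EI) at the far end, so f₁₁ = f₂₂ = 1.667/EI and f₁₂ = f₂₁ = 0.8333/EI.
Compatibility — zero rotation at each built-in end:
  1.667 M_D + 0.8333 M_E = 284.5
  0.8333 M_D + 1.667 M_E = 258.5
Solving the pair gives M_D = 124.2 kN·m and M_E = 93.03 kN·m (hogging).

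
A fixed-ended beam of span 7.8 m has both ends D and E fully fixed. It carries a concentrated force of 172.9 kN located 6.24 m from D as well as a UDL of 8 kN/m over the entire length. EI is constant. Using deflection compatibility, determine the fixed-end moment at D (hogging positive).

Release both end moments; the primary structure is a simply-supported span DE with redundants M_D and M_E.
On the primary (simply-supported) span, the end slopes from the loading are:
  at D: point load 172.9 at a = 6.24: Pab(L + b)/(6LEI) = 336.6/EI
  at E: point load 172.9 at a = 6.24: Pab(L + a)/(6LEI) = 504.9/EI
  at D: UDL 8: wL³/(24EI) = 158.2/EI
  at E: UDL 8: wL³/(24EI) = 158.2/EI
  θ_D0 = 494.8/EI,  θ_E0 = 663.1/EI
Flexibility coefficients: a unit moment at one end gives L/(3EI) there and L/(6EI) at the far end, so f₁₁ = f₂₂ = 2.6/EI and f₁₂ = f₂₁ = 1.3/EI.
Compatibility — zero rotation at each built-in end:
  2.6 M_D + 1.3 M_E = 494.8
  1.3 M_D + 2.6 M_E = 663.1
Solving the pair gives M_D = 83.72 kN·m and M_E = 213.2 kN·m (hogging).

M_D = 83.72 kN·m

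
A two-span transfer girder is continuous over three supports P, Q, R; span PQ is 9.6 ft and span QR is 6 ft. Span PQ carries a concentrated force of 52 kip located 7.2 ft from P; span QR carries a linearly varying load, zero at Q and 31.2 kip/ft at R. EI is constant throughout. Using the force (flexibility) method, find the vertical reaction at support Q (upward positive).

Insert a hinge at Q; M_Q is the redundant, and each span becomes simply supported.
Rotations at Q on the released spans (each span's end-slope, ×1/EI):
  span PQ: point load 52 at a = 7.2: Pab(L + a)/(6LEI) = 262.1/EI
  span QR: triangular load, peak 31.2: 7w₀L³/(360EI) = 131/EI
  relative rotation θ_0 = (262.1 + 131)/EI = 393.1/EI
A unit hogging moment at Q produces rotation L₁/(3EI) + L₂/(3EI) = 5.2/EI.
Compatibility: M_Q·(L₁+L₂)/(3EI) = θ_0, giving M_Q = 75.6 kip·ft (hogging).
Span PQ, ΣM about P with M_Q applied at Q: R_Q^{PQ}·9.6 = 374.4 + 75.6, so R_Q^{PQ} = 46.88 kip and R_P = 52 − 46.88 = 5.125 kip.
Span QR, ΣM about R: R_Q^{QR}·6 = 187.2 + 75.6, so R_Q^{QR} = 43.8 kip and R_R = 93.6 − 43.8 = 49.8 kip.
R_Q = 46.88 + 43.8 = 90.67 kip.

R_Q = 90.67 kip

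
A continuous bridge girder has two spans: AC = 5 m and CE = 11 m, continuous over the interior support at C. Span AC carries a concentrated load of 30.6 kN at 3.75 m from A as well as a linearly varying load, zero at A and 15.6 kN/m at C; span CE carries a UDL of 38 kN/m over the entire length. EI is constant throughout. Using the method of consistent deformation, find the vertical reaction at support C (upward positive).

R_C = 377.5 kN

Insert a hinge at C; M_C is the redundant, and each span becomes simply supported.
Rotations at C on the released spans (each span's end-slope, ×1/EI):
  span AC: point load 30.6 at a = 3.75: Pab(L + a)/(6LEI) = 41.84/EI
  span AC: triangular load, peak 15.6: w₀L³/(45EI) = 43.33/EI
  span CE: UDL 38: wL³/(24EI) = 2107/EI
  relative rotation θ_0 = (85.17 + 2107)/EI = 2193/EI
A unit hogging moment at C produces rotation L₁/(3EI) + L₂/(3EI) = 5.333/EI.
Slope continuity at C: θ_0 = M_C·5.333/EI, so M_C = 2193/5.333 = 411.1 kN·m (hogging).
Span AC, ΣM about A with M_C applied at C: R_C^{AC}·5 = 244.8 + 411.1, so R_C^{AC} = 131.2 kN and R_A = 69.6 − 131.2 = -61.57 kN.
Span CE, ΣM about E: R_C^{CE}·11 = 2299 + 411.1, so R_C^{CE} = 246.4 kN and R_E = 418 − 246.4 = 171.6 kN.
R_C = 131.2 + 246.4 = 377.5 kN.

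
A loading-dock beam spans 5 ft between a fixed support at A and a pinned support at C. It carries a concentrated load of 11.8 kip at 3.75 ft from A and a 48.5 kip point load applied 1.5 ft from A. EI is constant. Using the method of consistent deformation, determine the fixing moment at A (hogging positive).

Release the roller at C. Primary structure: cantilever fixed at A.
Free-end deflection of the primary structure under the applied loading (downward +):
  point load 11.8 at a = 3.75: Pa²(3L − a)/(6EI) = 311.1/EI
  point load 48.5 at a = 1.5: Pa²(3L − a)/(6EI) = 245.5/EI
  δ_0 = 556.7/EI
Flexibility coefficient — unit upward force at C: δ_{CC} = L³/(3EI) = 41.67/EI.
Compatibility at C: δ_0 − R_C·δ_{CC} = 0, so R_C = 556.7/41.67 = 13.36 kip.
Moment equilibrium about A: M_A = Σ(load moments about A) − R_C·L = 117 − 13.36×5 = 50.2 kip·ft.

M_A = 50.2 kip·ft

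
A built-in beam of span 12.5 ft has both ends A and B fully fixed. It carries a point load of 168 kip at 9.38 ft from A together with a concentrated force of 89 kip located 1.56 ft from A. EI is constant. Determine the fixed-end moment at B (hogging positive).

Release both end moments; the primary structure is a simply-supported span AB with redundants M_A and M_B.
On the primary (simply-supported) span, the end slopes from the loading are:
  at A: point load 168 at a = 9.38: Pab(L + b)/(6LEI) = 1024/EI
  at B: point load 168 at a = 9.38: Pab(L + a)/(6LEI) = 1434/EI
  at A: point load 89 at a = 1.56: Pab(L + b)/(6LEI) = 474.7/EI
  at B: point load 89 at a = 1.56: Pab(L + a)/(6LEI) = 284.7/EI
  θ_A0 = 1499/EI,  θ_B0 = 1719/EI
Flexibility coefficients: a unit moment at one end gives L/(3EI) there and L/(6EI) at the far end, so f₁₁ = f₂₂ = 4.167/EI and f₁₂ = f₂₁ = 2.083/EI.
Compatibility — zero rotation at each built-in end:
  4.167 M_A + 2.083 M_B = 1499
  2.083 M_A + 4.167 M_B = 1719
Solving the pair gives M_A = 204.5 kip·ft and M_B = 310.3 kip·ft (hogging).

M_B = 310.3 kip·ft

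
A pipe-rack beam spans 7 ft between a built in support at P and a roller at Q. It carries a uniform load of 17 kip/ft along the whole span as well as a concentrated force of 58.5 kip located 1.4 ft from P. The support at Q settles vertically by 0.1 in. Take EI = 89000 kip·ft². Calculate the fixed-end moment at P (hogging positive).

M_P = 208.5 kip·ft

Choose R_Q as the redundant. The primary structure is the cantilever fixed at P.
Free-end deflection of the primary structure under the applied loading (downward +):
  UDL 17: wL⁴/(8EI) = 5102/EI
  point load 58.5 at a = 1.4: Pa²(3L − a)/(6EI) = 374.6/EI
  δ_0 = 5477/EI
Flexibility coefficient — unit upward force at Q: δ_{QQ} = L³/(3EI) = 114.3/EI.
With EI = 89000 kip·ft²: δ_0 = 0.061536 ft and δ_{QQ} = 0.001285 ft/kip.
Compatibility — the beam at Q must follow the support down by 0.008333 ft: δ_0 − R_Q·δ_{QQ} = 0.008333, so R_Q = (0.061536 − 0.008333)/0.001285 = 41.41 kip.
Moment equilibrium about P: M_P = Σ(load moments about P) − R_Q·L = 498.4 − 41.41×7 = 208.5 kip·ft.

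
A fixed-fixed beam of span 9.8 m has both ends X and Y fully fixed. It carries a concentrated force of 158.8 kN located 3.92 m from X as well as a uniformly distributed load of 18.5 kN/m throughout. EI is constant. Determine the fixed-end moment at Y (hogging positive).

Take the two fixed-end moments M_X, M_Y as redundants; the released structure is the simple span XY.
On the primary (simply-supported) span, the end slopes from the loading are:
  at X: point load 158.8 at a = 3.92: Pab(L + b)/(6LEI) = 976.1/EI
  at Y: point load 158.8 at a = 3.92: Pab(L + a)/(6LEI) = 854.1/EI
  at X: UDL 18.5: wL³/(24EI) = 725.5/EI
  at Y: UDL 18.5: wL³/(24EI) = 725.5/EI
  θ_X0 = 1702/EI,  θ_Y0 = 1580/EI
Flexibility coefficients: a unit moment at one end gives L/(3EI) there and L/(6EI) at the far end, so f₁₁ = f₂₂ = 3.267/EI and f₁₂ = f₂₁ = 1.633/EI.
Compatibility — zero rotation at each built-in end:
  3.267 M_X + 1.633 M_Y = 1702
  1.633 M_X + 3.267 M_Y = 1580
Solving the pair gives M_X = 372.2 kN·m and M_Y = 297.5 kN·m (hogging).

M_Y = 297.5 kN·m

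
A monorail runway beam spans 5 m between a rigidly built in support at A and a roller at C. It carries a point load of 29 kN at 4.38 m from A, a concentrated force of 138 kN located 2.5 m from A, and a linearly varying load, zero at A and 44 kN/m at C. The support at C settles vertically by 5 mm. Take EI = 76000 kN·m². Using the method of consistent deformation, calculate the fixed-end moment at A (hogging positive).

M_A = 248 kN·m

Remove the prop at C; the released (primary) structure is a cantilever built in at A.
Downward deflection at the released point C due to the loads:
  point load 29 at a = 4.38: Pa²(3L − a)/(6EI) = 984.7/EI
  point load 138 at a = 2.5: Pa²(3L − a)/(6EI) = 1797/EI
  triangular load, peak 44 at the free end: 11w₀L⁴/(120EI) = 2521/EI
  δ_0 = 5302/EI
Flexibility coefficient — unit upward force at C: δ_{CC} = L³/(3EI) = 41.67/EI.
With EI = 76000 kN·m²: δ_0 = 0.069769 m and δ_{CC} = 0.000548 m/kN.
Compatibility — the beam at C must follow the support down by 0.005 m: δ_0 − R_C·δ_{CC} = 0.005, so R_C = (0.069769 − 0.005)/0.000548 = 118.1 kN.
Moment equilibrium about A: M_A = Σ(load moments about A) − R_C·L = 838.7 − 118.1×5 = 248 kN·m.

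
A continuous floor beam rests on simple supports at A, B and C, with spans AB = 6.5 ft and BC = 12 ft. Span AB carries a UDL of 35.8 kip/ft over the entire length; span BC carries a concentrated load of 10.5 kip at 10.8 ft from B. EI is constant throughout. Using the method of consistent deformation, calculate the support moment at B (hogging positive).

M_B = 70.48 kip·ft

Insert a hinge at B; M_B is the redundant, and each span becomes simply supported.
Rotations at B on the released spans (each span's end-slope, ×1/EI):
  span AB: UDL 35.8: wL³/(24EI) = 409.6/EI
  span BC: point load 10.5 at a = 10.8: Pab(L + b)/(6LEI) = 24.95/EI
  relative rotation θ_0 = (409.6 + 24.95)/EI = 434.6/EI
A unit hogging moment at B produces rotation L₁/(3EI) + L₂/(3EI) = 6.167/EI.
Slope continuity at B: θ_0 = M_B·6.167/EI, so M_B = 434.6/6.167 = 70.48 kip·ft (hogging).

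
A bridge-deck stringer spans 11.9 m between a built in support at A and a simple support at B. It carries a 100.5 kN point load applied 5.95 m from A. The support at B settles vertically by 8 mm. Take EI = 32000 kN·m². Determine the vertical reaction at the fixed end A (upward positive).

R_A = 69.55 kN

Choose R_B as the redundant. The primary structure is the cantilever fixed at A.
Primary-structure tip deflection at B by superposition:
  point load 100.5 at a = 5.95: Pa²(3L − a)/(6EI) = 17642/EI
Tip deflection under a unit load at B: L³/(3EI) = 561.7/EI.
With EI = 32000 kN·m²: δ_0 = 0.5513 m and δ_{BB} = 0.017554 m/kN.
Compatibility — the beam at B must follow the support down by 0.008 m: δ_0 − R_B·δ_{BB} = 0.008, so R_B = (0.5513 − 0.008)/0.017554 = 30.95 kN.
Vertical equilibrium: R_A = ΣP − R_B = 100.5 − 30.95 = 69.55 kN.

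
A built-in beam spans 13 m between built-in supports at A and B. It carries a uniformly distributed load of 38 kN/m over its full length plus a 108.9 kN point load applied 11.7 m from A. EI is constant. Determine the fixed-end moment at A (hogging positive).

M_A = 547.9 kN·m

Take the two fixed-end moments M_A, M_B as redundants; the released structure is the simple span AB.
Simple-span end rotations at A and B under the given loads:
  at A: UDL 38: wL³/(24EI) = 3479/EI
  at B: UDL 38: wL³/(24EI) = 3479/EI
  at A: point load 108.9 at a = 11.7: Pab(L + b)/(6LEI) = 303.7/EI
  at B: point load 108.9 at a = 11.7: Pab(L + a)/(6LEI) = 524.5/EI
  θ_A0 = 3782/EI,  θ_B0 = 4003/EI
Flexibility coefficients: a unit moment at one end gives L/(3EI) there and L/(6EI) at the far end, so f₁₁ = f₂₂ = 4.333/EI and f₁₂ = f₂₁ = 2.167/EI.
Compatibility — zero rotation at each built-in end:
  4.333 M_A + 2.167 M_B = 3782
  2.167 M_A + 4.333 M_B = 4003
Solving the pair gives M_A = 547.9 kN·m and M_B = 649.8 kN·m (hogging).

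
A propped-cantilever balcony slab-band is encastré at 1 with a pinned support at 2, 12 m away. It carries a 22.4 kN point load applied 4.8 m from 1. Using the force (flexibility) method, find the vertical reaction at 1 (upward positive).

Take the reaction at 2 as the redundant and release it; the primary structure is a cantilever fixed at 1.
Primary-structure tip deflection at 2 by superposition:
  point load 22.4 at a = 4.8: Pa²(3L − a)/(6EI) = 2684/EI
Flexibility coefficient — unit upward force at 2: δ_{22} = L³/(3EI) = 576/EI.
The prop prevents deflection at 2: R_2 = δ_0/δ_{22} = 2684/576 = 4.659 kN.
Vertical equilibrium: R_1 = ΣP − R_2 = 22.4 − 4.659 = 17.74 kN.

R_1 = 17.74 kN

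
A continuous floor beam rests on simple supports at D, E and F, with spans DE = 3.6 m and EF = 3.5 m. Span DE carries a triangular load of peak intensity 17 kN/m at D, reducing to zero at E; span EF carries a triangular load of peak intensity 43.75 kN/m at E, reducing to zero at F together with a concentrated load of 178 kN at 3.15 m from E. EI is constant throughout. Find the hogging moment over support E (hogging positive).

Take M_E as the redundant. Released structure: two simple spans DE and EF with a hinge at E.
Discontinuity in slope at E on the released structure — sum the simple-span end rotations:
  span DE: triangular load, peak 17: 7w₀L³/(360EI) = 15.42/EI
  span EF: triangular load, peak 43.75: w₀L³/(45EI) = 41.68/EI
  span EF: point load 178 at a = 3.15: Pab(L + b)/(6LEI) = 35.98/EI
  relative rotation θ_0 = (15.42 + 77.66)/EI = 93.08/EI
A unit hogging moment at E produces rotation L₁/(3EI) + L₂/(3EI) = 2.367/EI.
Slope continuity at E: θ_0 = M_E·2.367/EI, so M_E = 93.08/2.367 = 39.33 kN·m (hogging).

M_E = 39.33 kN·m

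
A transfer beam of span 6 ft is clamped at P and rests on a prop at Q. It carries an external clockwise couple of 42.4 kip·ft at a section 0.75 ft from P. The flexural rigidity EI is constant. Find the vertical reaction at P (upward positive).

Release the roller at Q. Primary structure: cantilever fixed at P.
Free-end deflection of the primary structure under the applied loading (downward +):
  clockwise couple 42.4 at a = 0.75: M₀a(2L − a)/(2EI) = 178.9/EI
Tip deflection under a unit load at Q: L³/(3EI) = 72/EI.
Compatibility at Q: δ_0 − R_Q·δ_{QQ} = 0, so R_Q = 178.9/72 = 2.484 kip.
Vertical equilibrium: R_P = ΣP − R_Q = 0 − 2.484 = -2.484 kip.

R_P = -2.484 kip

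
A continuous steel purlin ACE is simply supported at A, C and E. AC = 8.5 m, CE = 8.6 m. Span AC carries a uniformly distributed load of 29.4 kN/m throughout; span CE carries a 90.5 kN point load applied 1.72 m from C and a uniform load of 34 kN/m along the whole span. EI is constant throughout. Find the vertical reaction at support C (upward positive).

R_C = 424.6 kN

Take M_C as the redundant. Released structure: two simple spans AC and CE with a hinge at C.
Rotations at C on the released spans (each span's end-slope, ×1/EI):
  span AC: UDL 29.4: wL³/(24EI) = 752.3/EI
  span CE: point load 90.5 at a = 1.72: Pab(L + b)/(6LEI) = 321.3/EI
  span CE: UDL 34: wL³/(24EI) = 901.1/EI
  relative rotation θ_0 = (752.3 + 1222)/EI = 1975/EI
A unit hogging moment at C produces rotation L₁/(3EI) + L₂/(3EI) = 5.7/EI.
Compatibility: M_C·(L₁+L₂)/(3EI) = θ_0, giving M_C = 346.4 kN·m (hogging).
Span AC, ΣM about A with M_C applied at C: R_C^{AC}·8.5 = 1062 + 346.4, so R_C^{AC} = 165.7 kN and R_A = 249.9 − 165.7 = 84.19 kN.
Span CE, ΣM about E: R_C^{CE}·8.6 = 1880 + 346.4, so R_C^{CE} = 258.9 kN and R_E = 382.9 − 258.9 = 124 kN.
R_C = 165.7 + 258.9 = 424.6 kN.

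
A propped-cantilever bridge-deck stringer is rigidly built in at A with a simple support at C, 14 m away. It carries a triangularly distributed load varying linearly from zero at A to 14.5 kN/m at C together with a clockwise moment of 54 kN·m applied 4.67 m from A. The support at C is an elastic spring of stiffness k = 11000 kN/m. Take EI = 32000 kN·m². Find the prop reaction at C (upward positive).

R_C = 58.85 kN

Take the reaction at C as the redundant and release it; the primary structure is a cantilever fixed at A.
Free-end deflection of the primary structure under the applied loading (downward +):
  triangular load, peak 14.5 at the free end: 11w₀L⁴/(120EI) = 51061/EI
  clockwise couple 54 at a = 4.67: M₀a(2L − a)/(2EI) = 2942/EI
  δ_0 = 54003/EI
Tip deflection under a unit load at C: L³/(3EI) = 914.7/EI.
With EI = 32000 kN·m²: δ_0 = 1.6876 m and δ_{CC} = 0.028583 m/kN.
Compatibility — the spring shortens by R_C/k under the reaction it provides: δ_0 − R_C·δ_{CC} = R_C/k. With 1/k = 0.000091 m/kN, R_C = δ_0 / (δ_{CC} + 1/k) = 1.6876 / (0.028583 + 0.000091) = 58.85 kN.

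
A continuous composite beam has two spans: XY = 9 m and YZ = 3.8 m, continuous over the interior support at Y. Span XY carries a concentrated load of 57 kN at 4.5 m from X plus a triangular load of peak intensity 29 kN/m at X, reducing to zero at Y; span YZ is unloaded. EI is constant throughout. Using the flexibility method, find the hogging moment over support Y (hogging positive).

M_Y = 164 kN·m

Insert a hinge at Y; M_Y is the redundant, and each span becomes simply supported.
Rotations at Y on the released spans (each span's end-slope, ×1/EI):
  span XY: point load 57 at a = 4.5: Pab(L + a)/(6LEI) = 288.6/EI
  span XY: triangular load, peak 29: 7w₀L³/(360EI) = 411.1/EI
  relative rotation θ_0 = (699.6 + 0)/EI = 699.6/EI
A unit hogging moment at Y produces rotation L₁/(3EI) + L₂/(3EI) = 4.267/EI.
Compatibility: M_Y·(L₁+L₂)/(3EI) = θ_0, giving M_Y = 164 kN·m (hogging).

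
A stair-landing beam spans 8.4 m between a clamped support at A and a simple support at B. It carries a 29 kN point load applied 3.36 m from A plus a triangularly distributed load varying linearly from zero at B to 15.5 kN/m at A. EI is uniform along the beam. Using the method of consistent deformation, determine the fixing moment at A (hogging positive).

M_A = 119.7 kN·m

Remove the prop at B; the released (primary) structure is a cantilever built in at A.
Free-end deflection of the primary structure under the applied loading (downward +):
  point load 29 at a = 3.36: Pa²(3L − a)/(6EI) = 1192/EI
  triangular load, peak 15.5 at the fixed end: w₀L⁴/(30EI) = 2572/EI
  δ_0 = 3764/EI
Flexibility coefficient — unit upward force at B: δ_{BB} = L³/(3EI) = 197.6/EI.
Compatibility at B: δ_0 − R_B·δ_{BB} = 0, so R_B = 3764/197.6 = 19.05 kN.
Moment equilibrium about A: M_A = Σ(load moments about A) − R_B·L = 279.7 − 19.05×8.4 = 119.7 kN·m.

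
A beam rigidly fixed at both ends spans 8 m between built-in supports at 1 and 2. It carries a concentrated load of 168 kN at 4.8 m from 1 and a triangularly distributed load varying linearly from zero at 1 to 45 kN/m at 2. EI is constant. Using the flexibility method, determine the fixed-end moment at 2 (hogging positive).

M_2 = 337.5 kN·m

Release both end moments; the primary structure is a simply-supported span 12 with redundants M_1 and M_2.
On the primary (simply-supported) span, the end slopes from the loading are:
  at 1: point load 168 at a = 4.8: Pab(L + b)/(6LEI) = 602.1/EI
  at 2: point load 168 at a = 4.8: Pab(L + a)/(6LEI) = 688.1/EI
  at 1: triangular load, peak 45: 7w₀L³/(360EI) = 448/EI
  at 2: triangular load, peak 45: w₀L³/(45EI) = 512/EI
  θ_10 = 1050/EI,  θ_20 = 1200/EI
Flexibility coefficients: a unit moment at one end gives L/(3EI) there and L/(6EI) at the far end, so f₁₁ = f₂₂ = 2.667/EI and f₁₂ = f₂₁ = 1.333/EI.
Compatibility — zero rotation at each built-in end:
  2.667 M_1 + 1.333 M_2 = 1050
  1.333 M_1 + 2.667 M_2 = 1200
Solving the pair gives M_1 = 225 kN·m and M_2 = 337.5 kN·m (hogging).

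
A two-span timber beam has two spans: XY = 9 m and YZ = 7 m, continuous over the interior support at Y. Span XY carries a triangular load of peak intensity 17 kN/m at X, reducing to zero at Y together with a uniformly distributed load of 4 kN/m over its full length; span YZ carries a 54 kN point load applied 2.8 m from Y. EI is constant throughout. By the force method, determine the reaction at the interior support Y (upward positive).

Insert a hinge at Y; M_Y is the redundant, and each span becomes simply supported.
End slopes at the hinge Y, treating each span as simply supported:
  span XY: triangular load, peak 17: 7w₀L³/(360EI) = 241/EI
  span XY: UDL 4: wL³/(24EI) = 121.5/EI
  span YZ: point load 54 at a = 2.8: Pab(L + b)/(6LEI) = 169.3/EI
  relative rotation θ_0 = (362.5 + 169.3)/EI = 531.8/EI
A unit hogging moment at Y produces rotation L₁/(3EI) + L₂/(3EI) = 5.333/EI.
Compatibility: M_Y·(L₁+L₂)/(3EI) = θ_0, giving M_Y = 99.72 kN·m (hogging).
Span XY, ΣM about X with M_Y applied at Y: R_Y^{XY}·9 = 391.5 + 99.72, so R_Y^{XY} = 54.58 kN and R_X = 112.5 − 54.58 = 57.92 kN.
Span YZ, ΣM about Z: R_Y^{YZ}·7 = 226.8 + 99.72, so R_Y^{YZ} = 46.65 kN and R_Z = 54 − 46.65 = 7.355 kN.
R_Y = 54.58 + 46.65 = 101.2 kN.

R_Y = 101.2 kN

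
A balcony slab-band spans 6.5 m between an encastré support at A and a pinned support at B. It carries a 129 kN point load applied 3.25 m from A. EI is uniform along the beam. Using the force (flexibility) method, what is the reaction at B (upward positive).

R_B = 40.31 kN

Remove the prop at B; the released (primary) structure is a cantilever built in at A.
Free-end deflection of the primary structure under the applied loading (downward +):
  point load 129 at a = 3.25: Pa²(3L − a)/(6EI) = 3690/EI
Tip deflection under a unit load at B: L³/(3EI) = 91.54/EI.
The prop prevents deflection at B: R_B = δ_0/δ_{BB} = 3690/91.54 = 40.31 kN.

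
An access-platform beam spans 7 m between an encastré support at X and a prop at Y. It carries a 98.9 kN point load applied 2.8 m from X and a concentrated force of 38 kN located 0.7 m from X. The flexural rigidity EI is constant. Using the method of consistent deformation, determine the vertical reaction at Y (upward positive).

R_Y = 21.12 kN

Remove the prop at Y; the released (primary) structure is a cantilever built in at X.
Downward deflection at the released point Y due to the loads:
  point load 98.9 at a = 2.8: Pa²(3L − a)/(6EI) = 2352/EI
  point load 38 at a = 0.7: Pa²(3L − a)/(6EI) = 63/EI
  δ_0 = 2415/EI
Flexibility coefficient — unit upward force at Y: δ_{YY} = L³/(3EI) = 114.3/EI.
The prop prevents deflection at Y: R_Y = δ_0/δ_{YY} = 2415/114.3 = 21.12 kN.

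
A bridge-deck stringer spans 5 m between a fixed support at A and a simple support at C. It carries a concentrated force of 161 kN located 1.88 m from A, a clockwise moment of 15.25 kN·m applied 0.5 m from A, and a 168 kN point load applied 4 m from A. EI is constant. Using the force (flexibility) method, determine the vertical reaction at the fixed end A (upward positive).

Choose R_C as the redundant. The primary structure is the cantilever fixed at A.
Free-end deflection of the primary structure under the applied loading (downward +):
  point load 161 at a = 1.88: Pa²(3L − a)/(6EI) = 1244/EI
  clockwise couple 15.25 at a = 0.5: M₀a(2L − a)/(2EI) = 36.22/EI
  point load 168 at a = 4: Pa²(3L − a)/(6EI) = 4928/EI
  δ_0 = 6209/EI
Flexibility coefficient — unit upward force at C: δ_{CC} = L³/(3EI) = 41.67/EI.
The prop prevents deflection at C: R_C = δ_0/δ_{CC} = 6209/41.67 = 149 kN.
Vertical equilibrium: R_A = ΣP − R_C = 329 − 149 = 180 kN.

R_A = 180 kN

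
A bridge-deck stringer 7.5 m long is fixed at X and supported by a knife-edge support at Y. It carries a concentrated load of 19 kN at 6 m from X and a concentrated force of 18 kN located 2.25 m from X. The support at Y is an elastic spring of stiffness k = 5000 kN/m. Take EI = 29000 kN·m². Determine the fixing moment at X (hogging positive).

Take the reaction at Y as the redundant and release it; the primary structure is a cantilever fixed at X.
Free-end deflection of the primary structure under the applied loading (downward +):
  point load 19 at a = 6: Pa²(3L − a)/(6EI) = 1881/EI
  point load 18 at a = 2.25: Pa²(3L − a)/(6EI) = 307.5/EI
  δ_0 = 2189/EI
Flexibility coefficient — unit upward force at Y: δ_{YY} = L³/(3EI) = 140.6/EI.
With EI = 29000 kN·m²: δ_0 = 0.075467 m and δ_{YY} = 0.004849 m/kN.
Compatibility — the spring shortens by R_Y/k under the reaction it provides: δ_0 − R_Y·δ_{YY} = R_Y/k. With 1/k = 0.0002 m/kN, R_Y = δ_0 / (δ_{YY} + 1/k) = 0.075467 / (0.004849 + 0.0002) = 14.95 kN.
Moment equilibrium about X: M_X = Σ(load moments about X) − R_Y·L = 154.5 − 14.95×7.5 = 42.4 kN·m.

M_X = 42.4 kN·m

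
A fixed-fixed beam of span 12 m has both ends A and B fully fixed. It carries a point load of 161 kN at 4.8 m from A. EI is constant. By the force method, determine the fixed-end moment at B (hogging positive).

Release both end moments; the primary structure is a simply-supported span AB with redundants M_A and M_B.
End rotations of the released simple span under the applied load (×1/EI):
  at A: point load 161 at a = 4.8: Pab(L + b)/(6LEI) = 1484/EI
  at B: point load 161 at a = 4.8: Pab(L + a)/(6LEI) = 1298/EI
  θ_A0 = 1484/EI,  θ_B0 = 1298/EI
Flexibility coefficients: a unit moment at one end gives L/(3EI) there and L/(6EI) at the far end, so f₁₁ = f₂₂ = 4/EI and f₁₂ = f₂₁ = 2/EI.
Compatibility — zero rotation at each built-in end:
  4 M_A + 2 M_B = 1484
  2 M_A + 4 M_B = 1298
Solving the pair gives M_A = 278.2 kN·m and M_B = 185.5 kN·m (hogging).

M_B = 185.5 kN·m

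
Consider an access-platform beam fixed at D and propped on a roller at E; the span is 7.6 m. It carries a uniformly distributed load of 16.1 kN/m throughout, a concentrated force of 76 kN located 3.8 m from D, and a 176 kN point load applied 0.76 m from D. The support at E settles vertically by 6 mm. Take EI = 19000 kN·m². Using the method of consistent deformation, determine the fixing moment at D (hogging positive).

M_D = 344.8 kN·m

Release the roller at E. Primary structure: cantilever fixed at D.
Deflection at E on the released cantilever, summing each load's contribution:
  UDL 16.1: wL⁴/(8EI) = 6714/EI
  point load 76 at a = 3.8: Pa²(3L − a)/(6EI) = 3475/EI
  point load 176 at a = 0.76: Pa²(3L − a)/(6EI) = 373.4/EI
  δ_0 = 10563/EI
Tip deflection under a unit load at E: L³/(3EI) = 146.3/EI.
With EI = 19000 kN·m²: δ_0 = 0.55594 m and δ_{EE} = 0.007701 m/kN.
Compatibility — the beam at E must follow the support down by 0.006 m: δ_0 − R_E·δ_{EE} = 0.006, so R_E = (0.55594 − 0.006)/0.007701 = 71.41 kN.
Moment equilibrium about D: M_D = Σ(load moments about D) − R_E·L = 887.5 − 71.41×7.6 = 344.8 kN·m.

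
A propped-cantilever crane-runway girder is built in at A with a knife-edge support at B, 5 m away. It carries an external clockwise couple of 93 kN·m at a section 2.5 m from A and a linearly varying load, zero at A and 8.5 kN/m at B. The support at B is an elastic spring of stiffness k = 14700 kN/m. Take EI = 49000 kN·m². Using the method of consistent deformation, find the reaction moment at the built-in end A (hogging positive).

M_A = 12.85 kN·m

Remove the prop at B; the released (primary) structure is a cantilever built in at A.
Downward deflection at the released point B due to the loads:
  clockwise couple 93 at a = 2.5: M₀a(2L − a)/(2EI) = 871.9/EI
  triangular load, peak 8.5 at the free end: 11w₀L⁴/(120EI) = 487/EI
  δ_0 = 1359/EI
Flexibility coefficient — unit upward force at B: δ_{BB} = L³/(3EI) = 41.67/EI.
With EI = 49000 kN·m²: δ_0 = 0.027732 m and δ_{BB} = 0.00085 m/kN.
Compatibility — the spring shortens by R_B/k under the reaction it provides: δ_0 − R_B·δ_{BB} = R_B/k. With 1/k = 0.000068 m/kN, R_B = δ_0 / (δ_{BB} + 1/k) = 0.027732 / (0.00085 + 0.000068) = 30.2 kN.
Moment equilibrium about A: M_A = Σ(load moments about A) − R_B·L = 163.8 − 30.2×5 = 12.85 kN·m.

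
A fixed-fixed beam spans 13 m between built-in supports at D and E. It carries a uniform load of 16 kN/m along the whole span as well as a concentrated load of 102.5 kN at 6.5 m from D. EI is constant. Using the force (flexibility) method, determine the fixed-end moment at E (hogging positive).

M_E = 391.9 kN·m

Take the two fixed-end moments M_D, M_E as redundants; the released structure is the simple span DE.
End rotations of the released simple span under the applied load (×1/EI):
  at D: UDL 16: wL³/(24EI) = 1465/EI
  at E: UDL 16: wL³/(24EI) = 1465/EI
  at D: point load 102.5 at a = 6.5: Pab(L + b)/(6LEI) = 1083/EI
  at E: point load 102.5 at a = 6.5: Pab(L + a)/(6LEI) = 1083/EI
  θ_D0 = 2547/EI,  θ_E0 = 2547/EI
Flexibility coefficients: a unit moment at one end gives L/(3EI) there and L/(6EI) at the far end, so f₁₁ = f₂₂ = 4.333/EI and f₁₂ = f₂₁ = 2.167/EI.
Compatibility — zero rotation at each built-in end:
  4.333 M_D + 2.167 M_E = 2547
  2.167 M_D + 4.333 M_E = 2547
Solving the pair gives M_D = 391.9 kN·m and M_E = 391.9 kN·m (hogging).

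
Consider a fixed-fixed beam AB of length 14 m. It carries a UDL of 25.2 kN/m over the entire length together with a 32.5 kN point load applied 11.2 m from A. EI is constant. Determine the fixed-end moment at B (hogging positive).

Release both end moments; the primary structure is a simply-supported span AB with redundants M_A and M_B.
On the primary (simply-supported) span, the end slopes from the loading are:
  at A: UDL 25.2: wL³/(24EI) = 2881/EI
  at B: UDL 25.2: wL³/(24EI) = 2881/EI
  at A: point load 32.5 at a = 11.2: Pab(L + b)/(6LEI) = 203.8/EI
  at B: point load 32.5 at a = 11.2: Pab(L + a)/(6LEI) = 305.8/EI
  θ_A0 = 3085/EI,  θ_B0 = 3187/EI
Flexibility coefficients: a unit moment at one end gives L/(3EI) there and L/(6EI) at the far end, so f₁₁ = f₂₂ = 4.667/EI and f₁₂ = f₂₁ = 2.333/EI.
Compatibility — zero rotation at each built-in end:
  4.667 M_A + 2.333 M_B = 3085
  2.333 M_A + 4.667 M_B = 3187
Solving the pair gives M_A = 426.2 kN·m and M_B = 469.8 kN·m (hogging).

M_B = 469.8 kN·m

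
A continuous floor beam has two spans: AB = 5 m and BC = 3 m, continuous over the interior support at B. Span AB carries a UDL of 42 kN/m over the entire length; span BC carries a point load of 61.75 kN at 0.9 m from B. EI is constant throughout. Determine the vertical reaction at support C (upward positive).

R_C = -12.95 kN

Take M_B as the redundant. Released structure: two simple spans AB and BC with a hinge at B.
Rotations at B on the released spans (each span's end-slope, ×1/EI):
  span AB: UDL 42: wL³/(24EI) = 218.8/EI
  span BC: point load 61.75 at a = 0.9: Pab(L + b)/(6LEI) = 33.07/EI
  relative rotation θ_0 = (218.8 + 33.07)/EI = 251.8/EI
A unit hogging moment at B produces rotation L₁/(3EI) + L₂/(3EI) = 2.667/EI.
Compatibility: M_B·(L₁+L₂)/(3EI) = θ_0, giving M_B = 94.43 kN·m (hogging).
Span BC, ΣM about C: R_B^{BC}·3 = 129.7 + 94.43, so R_B^{BC} = 74.7 kN and R_C = 61.75 − 74.7 = -12.95 kN.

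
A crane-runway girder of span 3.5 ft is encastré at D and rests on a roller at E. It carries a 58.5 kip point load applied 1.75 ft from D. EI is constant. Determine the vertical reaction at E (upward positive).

Choose R_E as the redundant. The primary structure is the cantilever fixed at D.
Free-end deflection of the primary structure under the applied loading (downward +):
  point load 58.5 at a = 1.75: Pa²(3L − a)/(6EI) = 261.3/EI
Tip deflection under a unit load at E: L³/(3EI) = 14.29/EI.
The prop prevents deflection at E: R_E = δ_0/δ_{EE} = 261.3/14.29 = 18.28 kip.

R_E = 18.28 kip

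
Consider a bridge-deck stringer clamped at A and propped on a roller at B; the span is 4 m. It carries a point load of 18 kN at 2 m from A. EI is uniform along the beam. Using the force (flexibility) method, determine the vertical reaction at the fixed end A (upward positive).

R_A = 12.38 kN

Choose R_B as the redundant. The primary structure is the cantilever fixed at A.
Primary-structure tip deflection at B by superposition:
  point load 18 at a = 2: Pa²(3L − a)/(6EI) = 120/EI
Tip deflection under a unit load at B: L³/(3EI) = 21.33/EI.
Compatibility at B: δ_0 − R_B·δ_{BB} = 0, so R_B = 120/21.33 = 5.625 kN.
Vertical equilibrium: R_A = ΣP − R_B = 18 − 5.625 = 12.38 kN.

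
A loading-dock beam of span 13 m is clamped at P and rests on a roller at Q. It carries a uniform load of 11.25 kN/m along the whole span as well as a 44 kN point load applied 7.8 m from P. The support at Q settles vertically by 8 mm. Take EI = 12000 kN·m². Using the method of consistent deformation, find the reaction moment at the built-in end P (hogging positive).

M_P = 335.5 kN·m

Choose R_Q as the redundant. The primary structure is the cantilever fixed at P.
Downward deflection at the released point Q due to the loads:
  UDL 11.25: wL⁴/(8EI) = 40164/EI
  point load 44 at a = 7.8: Pa²(3L − a)/(6EI) = 13920/EI
  δ_0 = 54084/EI
Flexibility coefficient — unit upward force at Q: δ_{QQ} = L³/(3EI) = 732.3/EI.
With EI = 12000 kN·m²: δ_0 = 4.507 m and δ_{QQ} = 0.061028 m/kN.
Compatibility — the beam at Q must follow the support down by 0.008 m: δ_0 − R_Q·δ_{QQ} = 0.008, so R_Q = (4.507 − 0.008)/0.061028 = 73.72 kN.
Moment equilibrium about P: M_P = Σ(load moments about P) − R_Q·L = 1294 − 73.72×13 = 335.5 kN·m.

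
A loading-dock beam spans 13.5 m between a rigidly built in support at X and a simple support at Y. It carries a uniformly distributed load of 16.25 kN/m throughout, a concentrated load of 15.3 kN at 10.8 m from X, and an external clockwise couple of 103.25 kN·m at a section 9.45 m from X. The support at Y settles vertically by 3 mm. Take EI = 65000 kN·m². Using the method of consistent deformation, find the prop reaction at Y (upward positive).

Release the roller at Y. Primary structure: cantilever fixed at X.
Primary-structure tip deflection at Y by superposition:
  UDL 16.25: wL⁴/(8EI) = 67468/EI
  point load 15.3 at a = 10.8: Pa²(3L − a)/(6EI) = 8834/EI
  clockwise couple 103.25 at a = 9.45: M₀a(2L − a)/(2EI) = 8562/EI
  δ_0 = 84864/EI
Flexibility coefficient — unit upward force at Y: δ_{YY} = L³/(3EI) = 820.1/EI.
With EI = 65000 kN·m²: δ_0 = 1.3056 m and δ_{YY} = 0.012617 m/kN.
Compatibility — the beam at Y must follow the support down by 0.003 m: δ_0 − R_Y·δ_{YY} = 0.003, so R_Y = (1.3056 − 0.003)/0.012617 = 103.2 kN.

R_Y = 103.2 kN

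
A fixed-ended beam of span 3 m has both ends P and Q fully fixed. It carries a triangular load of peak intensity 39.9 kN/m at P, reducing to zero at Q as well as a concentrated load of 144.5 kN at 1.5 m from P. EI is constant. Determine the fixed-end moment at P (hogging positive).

Take the two fixed-end moments M_P, M_Q as redundants; the released structure is the simple span PQ.
On the primary (simply-supported) span, the end slopes from the loading are:
  at P: triangular load, peak 39.9: w₀L³/(45EI) = 23.94/EI
  at Q: triangular load, peak 39.9: 7w₀L³/(360EI) = 20.95/EI
  at P: point load 144.5 at a = 1.5: Pab(L + b)/(6LEI) = 81.28/EI
  at Q: point load 144.5 at a = 1.5: Pab(L + a)/(6LEI) = 81.28/EI
  θ_P0 = 105.2/EI,  θ_Q0 = 102.2/EI
Flexibility coefficients: a unit moment at one end gives L/(3EI) there and L/(6EI) at the far end, so f₁₁ = f₂₂ = 1/EI and f₁₂ = f₂₁ = 0.5/EI.
Compatibility — zero rotation at each built-in end:
  1 M_P + 0.5 M_Q = 105.2
  0.5 M_P + 1 M_Q = 102.2
Solving the pair gives M_P = 72.14 kN·m and M_Q = 66.16 kN·m (hogging).

M_P = 72.14 kN·m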